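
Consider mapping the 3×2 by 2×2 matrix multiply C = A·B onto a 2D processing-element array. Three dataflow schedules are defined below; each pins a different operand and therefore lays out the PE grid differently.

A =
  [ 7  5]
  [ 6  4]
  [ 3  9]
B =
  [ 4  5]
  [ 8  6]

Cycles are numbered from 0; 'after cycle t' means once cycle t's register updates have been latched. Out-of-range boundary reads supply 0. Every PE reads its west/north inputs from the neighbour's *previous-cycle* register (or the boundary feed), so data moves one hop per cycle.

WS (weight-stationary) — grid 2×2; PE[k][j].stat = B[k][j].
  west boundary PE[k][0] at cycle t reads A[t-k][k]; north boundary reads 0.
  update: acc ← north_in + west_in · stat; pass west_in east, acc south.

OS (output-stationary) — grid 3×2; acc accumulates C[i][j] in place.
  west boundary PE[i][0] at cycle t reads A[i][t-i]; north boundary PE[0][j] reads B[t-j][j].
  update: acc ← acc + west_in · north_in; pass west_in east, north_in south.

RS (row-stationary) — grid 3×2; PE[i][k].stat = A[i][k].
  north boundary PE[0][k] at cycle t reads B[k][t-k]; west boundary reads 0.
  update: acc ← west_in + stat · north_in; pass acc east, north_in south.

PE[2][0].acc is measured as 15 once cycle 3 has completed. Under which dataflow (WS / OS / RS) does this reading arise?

WS: PE[2][0] is outside its 2×2 grid.
OS [3×2] PE[2][0] across cycles:
  step 0 · PE2,0: acc=0; fwd→0 fwd↓0
  step 1 · PE2,0: acc=0; fwd→0 fwd↓0
  step 2 · PE2,0: acc=12; fwd→3 fwd↓4
  step 3 · PE2,0: acc=84; fwd→9 fwd↓8
RS [3×2] PE[2][0] across cycles:
  step 0 · PE2,0: acc=0; fwd→0 fwd↓0
  step 1 · PE2,0: acc=0; fwd→0 fwd↓0
  step 2 · PE2,0: acc=12; fwd→12 fwd↓4
  step 3 · PE2,0: acc=15; fwd→15 fwd↓5

dataflow = RS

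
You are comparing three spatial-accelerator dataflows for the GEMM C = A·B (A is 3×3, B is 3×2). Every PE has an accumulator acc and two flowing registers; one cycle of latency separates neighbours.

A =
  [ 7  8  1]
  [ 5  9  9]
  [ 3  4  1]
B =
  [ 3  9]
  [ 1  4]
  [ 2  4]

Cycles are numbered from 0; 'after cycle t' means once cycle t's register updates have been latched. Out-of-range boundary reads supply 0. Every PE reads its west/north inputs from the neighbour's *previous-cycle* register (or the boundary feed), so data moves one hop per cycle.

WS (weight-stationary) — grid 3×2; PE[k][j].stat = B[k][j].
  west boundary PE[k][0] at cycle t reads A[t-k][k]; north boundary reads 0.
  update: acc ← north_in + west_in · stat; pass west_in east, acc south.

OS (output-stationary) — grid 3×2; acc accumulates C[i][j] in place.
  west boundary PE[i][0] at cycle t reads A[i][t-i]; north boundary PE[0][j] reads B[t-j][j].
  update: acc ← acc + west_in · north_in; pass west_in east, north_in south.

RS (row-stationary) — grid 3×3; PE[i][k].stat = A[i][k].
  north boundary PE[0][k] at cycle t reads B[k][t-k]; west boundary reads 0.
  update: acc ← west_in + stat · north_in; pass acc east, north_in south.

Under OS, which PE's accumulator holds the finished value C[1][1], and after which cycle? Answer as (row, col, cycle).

OS: C[1][1] accumulates in PE[1][1]:
  t=0 PE[1][1]: acc=0 h=0 v=0
  t=1 PE[1][1]: acc=0 h=0 v=0
  t=2 PE[1][1]: acc=45 h=5 v=9
  t=3 PE[1][1]: acc=81 h=9 v=4
  t=4 PE[1][1]: acc=117 h=9 v=4

(row, col, cycle) = (1, 1, 4)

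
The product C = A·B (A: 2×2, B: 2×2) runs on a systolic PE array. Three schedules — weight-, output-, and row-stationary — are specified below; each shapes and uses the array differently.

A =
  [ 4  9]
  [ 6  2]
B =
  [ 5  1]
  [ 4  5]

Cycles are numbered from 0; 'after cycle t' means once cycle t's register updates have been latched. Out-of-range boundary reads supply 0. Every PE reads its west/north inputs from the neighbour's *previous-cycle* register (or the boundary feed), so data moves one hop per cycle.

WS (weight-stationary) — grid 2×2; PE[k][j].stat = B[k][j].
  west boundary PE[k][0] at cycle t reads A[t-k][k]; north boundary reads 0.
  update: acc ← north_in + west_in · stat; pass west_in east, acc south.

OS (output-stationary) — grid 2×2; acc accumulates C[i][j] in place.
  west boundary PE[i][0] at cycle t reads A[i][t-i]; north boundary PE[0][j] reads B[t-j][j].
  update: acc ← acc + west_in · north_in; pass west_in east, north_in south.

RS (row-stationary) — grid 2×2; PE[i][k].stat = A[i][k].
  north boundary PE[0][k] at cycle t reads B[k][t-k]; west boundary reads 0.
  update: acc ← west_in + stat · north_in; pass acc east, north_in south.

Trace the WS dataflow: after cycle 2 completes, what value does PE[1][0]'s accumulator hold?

Tracing WS — 2×2 array, target PE[1][0]:
  0: (0,0).acc=20  regs=<4,20>
  0: (1,0).acc=0  regs=<0,0>
  1: (0,0).acc=30  regs=<6,30>
  1: (1,0).acc=56  regs=<9,56>
  2: (0,0).acc=0  regs=<0,0>
  2: (1,0).acc=38  regs=<2,38>

PE[1][0].acc = 38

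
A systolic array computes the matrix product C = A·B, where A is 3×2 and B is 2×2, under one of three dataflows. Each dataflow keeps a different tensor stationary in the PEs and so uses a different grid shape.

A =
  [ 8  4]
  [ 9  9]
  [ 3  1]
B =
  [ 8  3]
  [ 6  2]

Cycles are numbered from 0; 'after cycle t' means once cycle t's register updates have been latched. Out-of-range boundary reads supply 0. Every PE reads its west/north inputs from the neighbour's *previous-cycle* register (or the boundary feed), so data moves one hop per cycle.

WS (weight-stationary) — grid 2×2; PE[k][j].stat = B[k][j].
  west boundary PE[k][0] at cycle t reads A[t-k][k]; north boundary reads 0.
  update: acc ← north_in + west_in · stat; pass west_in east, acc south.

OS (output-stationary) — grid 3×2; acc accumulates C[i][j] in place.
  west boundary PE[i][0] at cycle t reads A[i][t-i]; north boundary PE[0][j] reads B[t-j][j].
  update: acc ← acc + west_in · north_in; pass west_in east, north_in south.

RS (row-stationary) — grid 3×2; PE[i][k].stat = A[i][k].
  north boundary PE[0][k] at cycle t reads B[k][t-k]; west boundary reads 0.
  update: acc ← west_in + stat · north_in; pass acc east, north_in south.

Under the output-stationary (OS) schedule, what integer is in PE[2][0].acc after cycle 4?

PE[2][0].acc = 30

OS 3×2: PE[2][0] cycle-by-cycle (with neighbour feeds):
  [0] (1,0) acc=0 (h:0 v:0)
  [0] (2,0) acc=0 (h:0 v:0)
  [1] (1,0) acc=72 (h:9 v:8)
  [1] (2,0) acc=0 (h:0 v:0)
  [2] (1,0) acc=126 (h:9 v:6)
  [2] (2,0) acc=24 (h:3 v:8)
  [3] (1,0) acc=126 (h:0 v:0)
  [3] (2,0) acc=30 (h:1 v:6)
  [4] (1,0) acc=126 (h:0 v:0)
  [4] (2,0) acc=30 (h:0 v:0)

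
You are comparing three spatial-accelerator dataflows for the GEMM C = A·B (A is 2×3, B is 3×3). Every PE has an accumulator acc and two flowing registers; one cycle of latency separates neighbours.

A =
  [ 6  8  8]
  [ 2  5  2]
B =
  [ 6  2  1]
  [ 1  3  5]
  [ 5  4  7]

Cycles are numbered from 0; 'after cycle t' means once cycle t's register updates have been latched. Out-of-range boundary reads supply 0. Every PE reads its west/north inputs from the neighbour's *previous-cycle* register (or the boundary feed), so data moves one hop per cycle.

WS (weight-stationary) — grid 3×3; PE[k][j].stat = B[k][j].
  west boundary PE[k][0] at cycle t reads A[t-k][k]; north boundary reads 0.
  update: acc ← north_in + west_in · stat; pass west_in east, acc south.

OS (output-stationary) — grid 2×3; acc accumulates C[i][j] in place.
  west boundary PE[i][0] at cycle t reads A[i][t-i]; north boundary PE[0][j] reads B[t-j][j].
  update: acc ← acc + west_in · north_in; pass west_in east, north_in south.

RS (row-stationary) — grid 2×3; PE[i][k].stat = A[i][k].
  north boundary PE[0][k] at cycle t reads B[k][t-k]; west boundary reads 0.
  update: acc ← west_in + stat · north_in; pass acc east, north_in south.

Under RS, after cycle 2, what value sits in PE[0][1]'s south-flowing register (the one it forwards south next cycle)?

RS 2×3: PE[0][1] cycle-by-cycle (with neighbour feeds):
  c0 r0c0: 36 / 36 / 6
  c0 r0c1: 0 / 0 / 0
  c1 r0c0: 12 / 12 / 2
  c1 r0c1: 44 / 44 / 1
  c2 r0c0: 6 / 6 / 1
  c2 r0c1: 36 / 36 / 3

register = 3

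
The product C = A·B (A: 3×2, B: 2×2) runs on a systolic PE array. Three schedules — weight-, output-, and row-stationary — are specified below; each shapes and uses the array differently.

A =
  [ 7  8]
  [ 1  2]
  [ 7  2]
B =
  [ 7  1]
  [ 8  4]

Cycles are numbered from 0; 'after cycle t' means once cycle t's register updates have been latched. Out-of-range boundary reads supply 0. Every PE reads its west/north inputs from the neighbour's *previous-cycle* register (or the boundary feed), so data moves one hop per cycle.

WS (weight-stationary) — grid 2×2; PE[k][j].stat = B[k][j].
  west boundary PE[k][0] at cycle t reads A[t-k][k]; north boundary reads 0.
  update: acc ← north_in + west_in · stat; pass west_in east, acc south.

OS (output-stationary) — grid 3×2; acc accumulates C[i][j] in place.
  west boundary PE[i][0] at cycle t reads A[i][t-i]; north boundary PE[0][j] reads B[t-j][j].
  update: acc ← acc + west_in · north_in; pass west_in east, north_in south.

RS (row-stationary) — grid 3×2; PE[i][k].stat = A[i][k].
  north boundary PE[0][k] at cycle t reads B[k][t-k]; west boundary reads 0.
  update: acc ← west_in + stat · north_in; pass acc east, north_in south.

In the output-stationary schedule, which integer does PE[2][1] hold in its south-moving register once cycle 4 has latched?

register = 4

OS 3×2: PE[2][1] cycle-by-cycle (with neighbour feeds):
  0: (1,1).acc=0  regs=<0,0>
  0: (2,0).acc=0  regs=<0,0>
  0: (2,1).acc=0  regs=<0,0>
  1: (1,1).acc=0  regs=<0,0>
  1: (2,0).acc=0  regs=<0,0>
  1: (2,1).acc=0  regs=<0,0>
  2: (1,1).acc=1  regs=<1,1>
  2: (2,0).acc=49  regs=<7,7>
  2: (2,1).acc=0  regs=<0,0>
  3: (1,1).acc=9  regs=<2,4>
  3: (2,0).acc=65  regs=<2,8>
  3: (2,1).acc=7  regs=<7,1>
  4: (1,1).acc=9  regs=<0,0>
  4: (2,0).acc=65  regs=<0,0>
  4: (2,1).acc=15  regs=<2,4>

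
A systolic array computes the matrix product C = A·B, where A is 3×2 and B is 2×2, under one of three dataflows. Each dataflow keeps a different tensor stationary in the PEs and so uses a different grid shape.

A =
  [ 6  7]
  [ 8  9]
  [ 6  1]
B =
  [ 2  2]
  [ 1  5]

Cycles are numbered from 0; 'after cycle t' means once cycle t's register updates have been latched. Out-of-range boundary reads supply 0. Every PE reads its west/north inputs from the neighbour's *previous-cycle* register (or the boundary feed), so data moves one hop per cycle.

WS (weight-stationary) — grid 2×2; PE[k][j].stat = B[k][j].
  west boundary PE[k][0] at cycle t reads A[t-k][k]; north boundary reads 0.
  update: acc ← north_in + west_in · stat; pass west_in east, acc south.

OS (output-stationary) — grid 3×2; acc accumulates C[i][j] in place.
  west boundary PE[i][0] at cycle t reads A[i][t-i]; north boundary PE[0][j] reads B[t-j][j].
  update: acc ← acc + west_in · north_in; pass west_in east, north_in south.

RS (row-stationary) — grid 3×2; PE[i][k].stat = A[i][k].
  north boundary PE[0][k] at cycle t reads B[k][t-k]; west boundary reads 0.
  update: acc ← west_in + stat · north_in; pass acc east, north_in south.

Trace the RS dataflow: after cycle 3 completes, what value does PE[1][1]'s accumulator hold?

PE[1][1].acc = 61

RS 3×2: PE[1][1] cycle-by-cycle (with neighbour feeds):
  cycle 0: PE[0][1] → acc 0, east 0, south 0
  cycle 0: PE[1][0] → acc 0, east 0, south 0
  cycle 0: PE[1][1] → acc 0, east 0, south 0
  cycle 1: PE[0][1] → acc 19, east 19, south 1
  cycle 1: PE[1][0] → acc 16, east 16, south 2
  cycle 1: PE[1][1] → acc 0, east 0, south 0
  cycle 2: PE[0][1] → acc 47, east 47, south 5
  cycle 2: PE[1][0] → acc 16, east 16, south 2
  cycle 2: PE[1][1] → acc 25, east 25, south 1
  cycle 3: PE[0][1] → acc 0, east 0, south 0
  cycle 3: PE[1][0] → acc 0, east 0, south 0
  cycle 3: PE[1][1] → acc 61, east 61, south 5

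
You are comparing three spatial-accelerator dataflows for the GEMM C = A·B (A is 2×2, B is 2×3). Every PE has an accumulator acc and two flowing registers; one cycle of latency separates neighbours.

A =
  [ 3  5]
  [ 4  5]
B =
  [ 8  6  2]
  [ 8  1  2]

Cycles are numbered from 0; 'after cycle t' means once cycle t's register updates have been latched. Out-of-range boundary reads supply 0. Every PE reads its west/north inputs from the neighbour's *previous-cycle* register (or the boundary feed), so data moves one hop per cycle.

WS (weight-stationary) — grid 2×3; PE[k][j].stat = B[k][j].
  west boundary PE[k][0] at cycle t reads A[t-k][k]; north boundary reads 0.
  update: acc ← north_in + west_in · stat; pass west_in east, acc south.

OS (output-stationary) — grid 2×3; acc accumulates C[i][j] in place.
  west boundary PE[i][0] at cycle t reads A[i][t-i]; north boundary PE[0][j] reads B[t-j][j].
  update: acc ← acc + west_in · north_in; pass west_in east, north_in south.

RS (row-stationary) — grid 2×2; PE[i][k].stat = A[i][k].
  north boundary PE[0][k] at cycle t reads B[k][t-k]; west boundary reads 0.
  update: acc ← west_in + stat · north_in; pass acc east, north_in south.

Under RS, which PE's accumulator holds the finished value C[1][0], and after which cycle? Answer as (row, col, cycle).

(row, col, cycle) = (1, 1, 2)

RS: C[1][0] accumulates in PE[1][1]:
  cycle 0: PE[1][1] → acc 0, east 0, south 0
  cycle 1: PE[1][1] → acc 0, east 0, south 0
  cycle 2: PE[1][1] → acc 72, east 72, south 8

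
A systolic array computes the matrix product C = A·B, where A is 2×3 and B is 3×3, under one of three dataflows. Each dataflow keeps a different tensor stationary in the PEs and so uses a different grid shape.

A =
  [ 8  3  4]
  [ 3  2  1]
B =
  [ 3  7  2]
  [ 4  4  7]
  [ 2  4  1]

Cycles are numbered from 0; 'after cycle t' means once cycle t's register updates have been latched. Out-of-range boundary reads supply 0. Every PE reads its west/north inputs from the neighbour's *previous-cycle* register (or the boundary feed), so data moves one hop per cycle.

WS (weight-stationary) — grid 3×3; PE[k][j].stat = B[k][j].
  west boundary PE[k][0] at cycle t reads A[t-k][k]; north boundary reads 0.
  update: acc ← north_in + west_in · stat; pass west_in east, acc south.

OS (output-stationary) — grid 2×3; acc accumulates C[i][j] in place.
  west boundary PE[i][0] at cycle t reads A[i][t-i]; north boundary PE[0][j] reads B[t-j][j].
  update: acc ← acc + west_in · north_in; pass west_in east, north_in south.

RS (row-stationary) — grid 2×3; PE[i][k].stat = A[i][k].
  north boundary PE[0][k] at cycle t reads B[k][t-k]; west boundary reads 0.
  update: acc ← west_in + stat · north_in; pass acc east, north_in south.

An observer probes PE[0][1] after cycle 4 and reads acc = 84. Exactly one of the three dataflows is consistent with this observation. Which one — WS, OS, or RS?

Under WS (3×3), PE[0][1]:
  step 0 · PE0,1: acc=0; fwd→0 fwd↓0
  step 1 · PE0,1: acc=56; fwd→8 fwd↓56
  step 2 · PE0,1: acc=21; fwd→3 fwd↓21
  step 3 · PE0,1: acc=0; fwd→0 fwd↓0
  step 4 · PE0,1: acc=0; fwd→0 fwd↓0
Under OS (2×3), PE[0][1]:
  step 0 · PE0,1: acc=0; fwd→0 fwd↓0
  step 1 · PE0,1: acc=56; fwd→8 fwd↓7
  step 2 · PE0,1: acc=68; fwd→3 fwd↓4
  step 3 · PE0,1: acc=84; fwd→4 fwd↓4
  step 4 · PE0,1: acc=84; fwd→0 fwd↓0
Under RS (2×3), PE[0][1]:
  step 0 · PE0,1: acc=0; fwd→0 fwd↓0
  step 1 · PE0,1: acc=36; fwd→36 fwd↓4
  step 2 · PE0,1: acc=68; fwd→68 fwd↓4
  step 3 · PE0,1: acc=37; fwd→37 fwd↓7
  step 4 · PE0,1: acc=0; fwd→0 fwd↓0

dataflow = OS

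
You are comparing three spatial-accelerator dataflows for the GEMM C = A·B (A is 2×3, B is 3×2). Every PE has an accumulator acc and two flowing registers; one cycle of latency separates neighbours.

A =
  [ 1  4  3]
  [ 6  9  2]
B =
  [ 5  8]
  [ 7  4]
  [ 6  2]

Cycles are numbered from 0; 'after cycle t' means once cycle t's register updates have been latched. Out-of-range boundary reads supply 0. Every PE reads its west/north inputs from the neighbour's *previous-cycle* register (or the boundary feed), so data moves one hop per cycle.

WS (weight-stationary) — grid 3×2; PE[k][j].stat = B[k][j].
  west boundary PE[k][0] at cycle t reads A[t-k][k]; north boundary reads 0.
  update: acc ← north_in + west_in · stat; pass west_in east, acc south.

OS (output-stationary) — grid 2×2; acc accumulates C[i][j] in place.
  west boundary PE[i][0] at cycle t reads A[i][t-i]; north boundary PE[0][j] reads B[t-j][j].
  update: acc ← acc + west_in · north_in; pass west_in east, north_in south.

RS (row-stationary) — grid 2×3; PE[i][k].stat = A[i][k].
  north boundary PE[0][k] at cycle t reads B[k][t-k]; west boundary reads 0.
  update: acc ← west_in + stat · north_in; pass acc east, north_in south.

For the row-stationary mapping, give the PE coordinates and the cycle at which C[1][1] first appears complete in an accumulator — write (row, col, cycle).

RS: C[1][1] accumulates in PE[1][2]:
  @0  [1,2]  acc 0  |  →0  ↓0
  @1  [1,2]  acc 0  |  →0  ↓0
  @2  [1,2]  acc 0  |  →0  ↓0
  @3  [1,2]  acc 105  |  →105  ↓6
  @4  [1,2]  acc 88  |  →88  ↓2

(row, col, cycle) = (1, 2, 4)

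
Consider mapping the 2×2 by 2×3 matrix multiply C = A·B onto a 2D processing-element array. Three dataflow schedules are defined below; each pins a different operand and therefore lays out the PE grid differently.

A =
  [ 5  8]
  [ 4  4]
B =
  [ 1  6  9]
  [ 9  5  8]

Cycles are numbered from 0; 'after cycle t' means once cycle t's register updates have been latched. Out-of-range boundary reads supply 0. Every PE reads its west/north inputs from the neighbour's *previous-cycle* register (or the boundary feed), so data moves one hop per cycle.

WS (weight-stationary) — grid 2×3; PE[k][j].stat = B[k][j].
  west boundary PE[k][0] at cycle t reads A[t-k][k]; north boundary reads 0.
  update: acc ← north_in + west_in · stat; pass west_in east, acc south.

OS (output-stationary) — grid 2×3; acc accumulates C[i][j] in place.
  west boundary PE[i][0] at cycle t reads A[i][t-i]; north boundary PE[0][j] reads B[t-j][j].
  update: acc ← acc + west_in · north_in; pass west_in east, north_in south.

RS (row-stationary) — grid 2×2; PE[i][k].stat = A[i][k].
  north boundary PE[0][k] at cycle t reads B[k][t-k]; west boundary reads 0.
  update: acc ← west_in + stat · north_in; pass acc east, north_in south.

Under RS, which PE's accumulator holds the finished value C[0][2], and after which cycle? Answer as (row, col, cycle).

RS: C[0][2] accumulates in PE[0][1]:
  cycle 0: PE[0][1] → acc 0, east 0, south 0
  cycle 1: PE[0][1] → acc 77, east 77, south 9
  cycle 2: PE[0][1] → acc 70, east 70, south 5
  cycle 3: PE[0][1] → acc 109, east 109, south 8

(row, col, cycle) = (0, 1, 3)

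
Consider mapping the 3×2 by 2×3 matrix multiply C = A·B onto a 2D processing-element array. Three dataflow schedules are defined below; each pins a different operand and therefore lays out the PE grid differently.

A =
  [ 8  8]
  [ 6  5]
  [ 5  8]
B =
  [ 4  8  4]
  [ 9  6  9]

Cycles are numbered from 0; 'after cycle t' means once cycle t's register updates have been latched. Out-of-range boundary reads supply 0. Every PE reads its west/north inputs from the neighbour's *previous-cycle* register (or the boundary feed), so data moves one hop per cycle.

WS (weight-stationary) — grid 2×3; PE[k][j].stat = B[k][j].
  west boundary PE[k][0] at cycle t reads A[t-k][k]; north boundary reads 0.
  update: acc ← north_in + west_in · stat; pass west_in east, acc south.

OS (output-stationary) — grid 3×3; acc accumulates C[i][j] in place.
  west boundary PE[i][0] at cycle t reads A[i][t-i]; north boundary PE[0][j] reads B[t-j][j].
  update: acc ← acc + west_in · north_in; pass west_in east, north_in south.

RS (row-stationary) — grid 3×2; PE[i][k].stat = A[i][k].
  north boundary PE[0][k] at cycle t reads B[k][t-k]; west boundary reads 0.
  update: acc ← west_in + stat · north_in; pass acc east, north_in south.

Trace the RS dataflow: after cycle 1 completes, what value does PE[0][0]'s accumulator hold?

PE[0][0].acc = 64

RS 3×2: PE[0][0] cycle-by-cycle (with neighbour feeds):
  c0 r0c0: 32 / 32 / 4
  c1 r0c0: 64 / 64 / 8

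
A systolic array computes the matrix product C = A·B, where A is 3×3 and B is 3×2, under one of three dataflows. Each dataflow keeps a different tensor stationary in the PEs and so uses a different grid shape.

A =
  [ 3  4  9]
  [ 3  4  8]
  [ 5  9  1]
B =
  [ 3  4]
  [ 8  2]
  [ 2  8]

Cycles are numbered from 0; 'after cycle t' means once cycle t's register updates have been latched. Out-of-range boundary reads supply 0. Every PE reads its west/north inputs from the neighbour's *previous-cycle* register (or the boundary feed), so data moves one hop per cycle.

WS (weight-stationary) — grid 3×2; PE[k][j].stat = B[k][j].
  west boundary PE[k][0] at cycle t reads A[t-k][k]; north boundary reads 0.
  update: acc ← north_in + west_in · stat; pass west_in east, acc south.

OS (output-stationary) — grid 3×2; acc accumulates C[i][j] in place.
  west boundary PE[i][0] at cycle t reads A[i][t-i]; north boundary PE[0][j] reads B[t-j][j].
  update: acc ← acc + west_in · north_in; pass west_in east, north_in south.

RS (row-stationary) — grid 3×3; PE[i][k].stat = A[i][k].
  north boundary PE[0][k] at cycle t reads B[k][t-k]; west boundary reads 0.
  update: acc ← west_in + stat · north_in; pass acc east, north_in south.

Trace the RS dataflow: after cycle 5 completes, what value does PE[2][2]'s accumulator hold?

RS on a 3×3 grid — tracing PE[2][2] and its feeders:
  [0] (1,2) acc=0 (h:0 v:0)
  [0] (2,1) acc=0 (h:0 v:0)
  [0] (2,2) acc=0 (h:0 v:0)
  [1] (1,2) acc=0 (h:0 v:0)
  [1] (2,1) acc=0 (h:0 v:0)
  [1] (2,2) acc=0 (h:0 v:0)
  [2] (1,2) acc=0 (h:0 v:0)
  [2] (2,1) acc=0 (h:0 v:0)
  [2] (2,2) acc=0 (h:0 v:0)
  [3] (1,2) acc=57 (h:57 v:2)
  [3] (2,1) acc=87 (h:87 v:8)
  [3] (2,2) acc=0 (h:0 v:0)
  [4] (1,2) acc=84 (h:84 v:8)
  [4] (2,1) acc=38 (h:38 v:2)
  [4] (2,2) acc=89 (h:89 v:2)
  [5] (1,2) acc=0 (h:0 v:0)
  [5] (2,1) acc=0 (h:0 v:0)
  [5] (2,2) acc=46 (h:46 v:8)

PE[2][2].acc = 46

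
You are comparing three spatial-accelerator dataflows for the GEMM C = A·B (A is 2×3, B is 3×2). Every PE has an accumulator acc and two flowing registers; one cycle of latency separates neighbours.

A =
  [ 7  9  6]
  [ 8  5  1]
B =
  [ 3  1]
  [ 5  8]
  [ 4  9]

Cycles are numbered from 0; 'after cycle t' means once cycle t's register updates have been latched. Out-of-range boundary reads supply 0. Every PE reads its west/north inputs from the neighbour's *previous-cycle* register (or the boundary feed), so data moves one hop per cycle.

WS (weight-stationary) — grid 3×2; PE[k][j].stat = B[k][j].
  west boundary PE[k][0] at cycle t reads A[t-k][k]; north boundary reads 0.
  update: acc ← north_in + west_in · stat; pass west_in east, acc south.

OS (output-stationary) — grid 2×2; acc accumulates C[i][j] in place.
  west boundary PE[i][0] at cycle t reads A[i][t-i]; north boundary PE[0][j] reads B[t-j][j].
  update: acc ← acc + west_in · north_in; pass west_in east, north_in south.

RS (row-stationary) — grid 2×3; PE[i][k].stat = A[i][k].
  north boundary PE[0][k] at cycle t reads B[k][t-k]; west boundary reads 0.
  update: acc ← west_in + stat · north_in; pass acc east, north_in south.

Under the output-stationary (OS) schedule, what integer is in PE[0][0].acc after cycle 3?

PE[0][0].acc = 90

Tracing OS — 2×2 array, target PE[0][0]:
  c0 r0c0: 21 / 7 / 3
  c1 r0c0: 66 / 9 / 5
  c2 r0c0: 90 / 6 / 4
  c3 r0c0: 90 / 0 / 0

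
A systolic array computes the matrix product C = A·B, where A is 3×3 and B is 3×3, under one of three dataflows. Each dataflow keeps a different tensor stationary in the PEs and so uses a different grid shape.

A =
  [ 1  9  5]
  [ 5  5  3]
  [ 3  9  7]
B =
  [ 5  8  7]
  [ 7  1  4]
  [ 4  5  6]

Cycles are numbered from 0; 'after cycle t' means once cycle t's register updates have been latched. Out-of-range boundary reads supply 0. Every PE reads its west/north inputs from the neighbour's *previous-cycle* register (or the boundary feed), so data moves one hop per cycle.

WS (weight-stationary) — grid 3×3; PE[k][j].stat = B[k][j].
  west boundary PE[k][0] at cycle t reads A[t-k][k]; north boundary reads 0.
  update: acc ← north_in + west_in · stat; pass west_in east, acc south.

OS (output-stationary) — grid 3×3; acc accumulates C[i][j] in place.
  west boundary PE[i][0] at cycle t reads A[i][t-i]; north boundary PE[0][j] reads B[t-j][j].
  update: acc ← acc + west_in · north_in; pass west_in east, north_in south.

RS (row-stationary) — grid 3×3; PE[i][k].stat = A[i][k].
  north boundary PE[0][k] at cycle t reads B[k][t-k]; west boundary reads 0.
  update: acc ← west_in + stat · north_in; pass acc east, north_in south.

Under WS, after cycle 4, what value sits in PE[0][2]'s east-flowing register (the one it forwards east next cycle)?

register = 3

WS 3×3: PE[0][2] cycle-by-cycle (with neighbour feeds):
  t=0 PE[0][1]: acc=0 h=0 v=0
  t=0 PE[0][2]: acc=0 h=0 v=0
  t=1 PE[0][1]: acc=8 h=1 v=8
  t=1 PE[0][2]: acc=0 h=0 v=0
  t=2 PE[0][1]: acc=40 h=5 v=40
  t=2 PE[0][2]: acc=7 h=1 v=7
  t=3 PE[0][1]: acc=24 h=3 v=24
  t=3 PE[0][2]: acc=35 h=5 v=35
  t=4 PE[0][1]: acc=0 h=0 v=0
  t=4 PE[0][2]: acc=21 h=3 v=21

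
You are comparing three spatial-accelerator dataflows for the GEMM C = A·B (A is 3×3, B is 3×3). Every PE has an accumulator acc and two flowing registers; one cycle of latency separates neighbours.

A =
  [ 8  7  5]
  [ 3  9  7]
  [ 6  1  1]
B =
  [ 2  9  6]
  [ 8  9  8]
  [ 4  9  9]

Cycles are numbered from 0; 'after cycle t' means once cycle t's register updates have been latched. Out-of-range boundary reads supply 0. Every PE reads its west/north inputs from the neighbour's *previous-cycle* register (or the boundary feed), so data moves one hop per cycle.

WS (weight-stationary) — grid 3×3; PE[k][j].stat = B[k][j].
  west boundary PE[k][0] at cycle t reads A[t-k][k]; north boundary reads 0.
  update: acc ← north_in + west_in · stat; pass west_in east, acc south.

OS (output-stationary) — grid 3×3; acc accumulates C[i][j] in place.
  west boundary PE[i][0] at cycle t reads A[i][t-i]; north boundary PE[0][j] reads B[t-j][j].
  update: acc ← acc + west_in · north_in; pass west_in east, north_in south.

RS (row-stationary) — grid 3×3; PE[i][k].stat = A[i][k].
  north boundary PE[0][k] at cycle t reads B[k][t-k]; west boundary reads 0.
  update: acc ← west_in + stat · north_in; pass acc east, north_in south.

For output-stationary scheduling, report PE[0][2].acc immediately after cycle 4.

Tracing OS — 3×3 array, target PE[0][2]:
  @0  [0,1]  acc 0  |  →0  ↓0
  @0  [0,2]  acc 0  |  →0  ↓0
  @1  [0,1]  acc 72  |  →8  ↓9
  @1  [0,2]  acc 0  |  →0  ↓0
  @2  [0,1]  acc 135  |  →7  ↓9
  @2  [0,2]  acc 48  |  →8  ↓6
  @3  [0,1]  acc 180  |  →5  ↓9
  @3  [0,2]  acc 104  |  →7  ↓8
  @4  [0,1]  acc 180  |  →0  ↓0
  @4  [0,2]  acc 149  |  →5  ↓9

PE[0][2].acc = 149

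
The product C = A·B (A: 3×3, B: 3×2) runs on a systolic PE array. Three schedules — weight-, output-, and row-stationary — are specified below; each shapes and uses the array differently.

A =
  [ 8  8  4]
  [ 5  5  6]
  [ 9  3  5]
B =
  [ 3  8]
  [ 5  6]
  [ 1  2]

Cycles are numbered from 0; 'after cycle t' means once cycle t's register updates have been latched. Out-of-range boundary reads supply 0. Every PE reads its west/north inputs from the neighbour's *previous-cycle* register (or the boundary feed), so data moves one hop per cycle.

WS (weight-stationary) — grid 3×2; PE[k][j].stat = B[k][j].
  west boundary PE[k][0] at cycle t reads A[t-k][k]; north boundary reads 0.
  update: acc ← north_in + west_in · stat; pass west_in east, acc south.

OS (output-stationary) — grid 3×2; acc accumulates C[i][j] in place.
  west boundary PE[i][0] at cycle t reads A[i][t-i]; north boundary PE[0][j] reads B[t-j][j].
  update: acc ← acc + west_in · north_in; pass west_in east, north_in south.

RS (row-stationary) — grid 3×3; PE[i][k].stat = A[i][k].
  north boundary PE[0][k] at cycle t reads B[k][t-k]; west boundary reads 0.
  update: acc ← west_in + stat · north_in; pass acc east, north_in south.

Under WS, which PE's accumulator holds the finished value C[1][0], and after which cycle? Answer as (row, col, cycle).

Under WS, C[1][0] lands at PE[2][0]:
  after 0 — PE[2][0] acc=0, pass-E 0, pass-S 0
  after 1 — PE[2][0] acc=0, pass-E 0, pass-S 0
  after 2 — PE[2][0] acc=68, pass-E 4, pass-S 68
  after 3 — PE[2][0] acc=46, pass-E 6, pass-S 46

(row, col, cycle) = (2, 0, 3)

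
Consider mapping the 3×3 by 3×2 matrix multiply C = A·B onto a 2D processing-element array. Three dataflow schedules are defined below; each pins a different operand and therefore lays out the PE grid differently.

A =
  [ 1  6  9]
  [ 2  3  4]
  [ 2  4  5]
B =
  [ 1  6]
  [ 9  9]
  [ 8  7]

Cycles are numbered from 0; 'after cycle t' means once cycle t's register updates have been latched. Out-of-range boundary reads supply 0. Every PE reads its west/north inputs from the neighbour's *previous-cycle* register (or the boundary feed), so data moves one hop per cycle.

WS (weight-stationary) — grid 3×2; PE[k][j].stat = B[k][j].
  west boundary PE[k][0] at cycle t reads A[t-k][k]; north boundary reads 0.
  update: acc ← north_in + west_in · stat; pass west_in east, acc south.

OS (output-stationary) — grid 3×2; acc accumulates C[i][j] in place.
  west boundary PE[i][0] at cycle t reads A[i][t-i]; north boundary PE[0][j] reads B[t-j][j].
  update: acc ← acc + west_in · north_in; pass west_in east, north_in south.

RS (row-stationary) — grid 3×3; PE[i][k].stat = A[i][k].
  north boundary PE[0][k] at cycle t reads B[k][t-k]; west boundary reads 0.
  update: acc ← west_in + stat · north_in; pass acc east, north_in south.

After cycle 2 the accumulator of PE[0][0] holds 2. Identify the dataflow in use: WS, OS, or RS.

WS (3×2 grid), PE[0][0]:
  t=0 PE[0][0]: acc=1 h=1 v=1
  t=1 PE[0][0]: acc=2 h=2 v=2
  t=2 PE[0][0]: acc=2 h=2 v=2
OS (3×2 grid), PE[0][0]:
  t=0 PE[0][0]: acc=1 h=1 v=1
  t=1 PE[0][0]: acc=55 h=6 v=9
  t=2 PE[0][0]: acc=127 h=9 v=8
RS (3×3 grid), PE[0][0]:
  t=0 PE[0][0]: acc=1 h=1 v=1
  t=1 PE[0][0]: acc=6 h=6 v=6
  t=2 PE[0][0]: acc=0 h=0 v=0

dataflow = WS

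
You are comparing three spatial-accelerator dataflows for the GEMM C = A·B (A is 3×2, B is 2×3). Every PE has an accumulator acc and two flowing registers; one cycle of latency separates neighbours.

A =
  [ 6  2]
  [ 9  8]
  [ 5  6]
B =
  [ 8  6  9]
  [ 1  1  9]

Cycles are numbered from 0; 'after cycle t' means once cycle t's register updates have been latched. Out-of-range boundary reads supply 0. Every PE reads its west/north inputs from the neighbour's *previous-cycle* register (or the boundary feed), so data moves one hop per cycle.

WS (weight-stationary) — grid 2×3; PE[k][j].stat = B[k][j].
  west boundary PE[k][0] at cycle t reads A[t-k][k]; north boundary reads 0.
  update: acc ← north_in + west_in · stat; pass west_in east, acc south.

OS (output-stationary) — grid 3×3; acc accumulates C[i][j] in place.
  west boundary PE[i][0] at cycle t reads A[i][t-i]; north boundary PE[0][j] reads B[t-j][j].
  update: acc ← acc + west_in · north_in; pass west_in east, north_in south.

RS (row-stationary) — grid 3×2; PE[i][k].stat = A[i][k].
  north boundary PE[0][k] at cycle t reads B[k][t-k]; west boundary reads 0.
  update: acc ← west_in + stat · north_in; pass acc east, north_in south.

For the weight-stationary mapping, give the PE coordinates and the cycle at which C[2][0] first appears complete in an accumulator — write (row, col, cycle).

(row, col, cycle) = (1, 0, 3)

WS — PE[1][0] is where C[2][0] collects:
  [0] (1,0) acc=0 (h:0 v:0)
  [1] (1,0) acc=50 (h:2 v:50)
  [2] (1,0) acc=80 (h:8 v:80)
  [3] (1,0) acc=46 (h:6 v:46)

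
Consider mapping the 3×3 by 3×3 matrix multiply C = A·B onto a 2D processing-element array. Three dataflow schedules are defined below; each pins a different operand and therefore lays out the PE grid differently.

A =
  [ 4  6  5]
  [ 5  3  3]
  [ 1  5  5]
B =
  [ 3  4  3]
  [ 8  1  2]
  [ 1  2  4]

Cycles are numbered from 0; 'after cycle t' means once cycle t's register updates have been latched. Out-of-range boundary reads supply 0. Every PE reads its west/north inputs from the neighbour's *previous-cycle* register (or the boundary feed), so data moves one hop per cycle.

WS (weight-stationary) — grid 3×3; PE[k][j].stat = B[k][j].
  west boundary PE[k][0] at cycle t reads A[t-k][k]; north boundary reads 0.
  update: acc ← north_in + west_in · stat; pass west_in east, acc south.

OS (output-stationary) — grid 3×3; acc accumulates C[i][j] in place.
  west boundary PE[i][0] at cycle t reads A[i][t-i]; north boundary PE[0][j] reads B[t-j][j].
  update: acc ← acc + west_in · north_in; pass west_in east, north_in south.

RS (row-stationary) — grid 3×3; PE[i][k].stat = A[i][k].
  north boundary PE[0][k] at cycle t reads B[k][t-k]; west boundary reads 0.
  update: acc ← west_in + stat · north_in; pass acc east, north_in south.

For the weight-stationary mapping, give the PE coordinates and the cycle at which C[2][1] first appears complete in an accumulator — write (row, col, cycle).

(row, col, cycle) = (2, 1, 5)

WS: C[2][1] accumulates in PE[2][1]:
  step 0 · PE2,1: acc=0; fwd→0 fwd↓0
  step 1 · PE2,1: acc=0; fwd→0 fwd↓0
  step 2 · PE2,1: acc=0; fwd→0 fwd↓0
  step 3 · PE2,1: acc=32; fwd→5 fwd↓32
  step 4 · PE2,1: acc=29; fwd→3 fwd↓29
  step 5 · PE2,1: acc=19; fwd→5 fwd↓19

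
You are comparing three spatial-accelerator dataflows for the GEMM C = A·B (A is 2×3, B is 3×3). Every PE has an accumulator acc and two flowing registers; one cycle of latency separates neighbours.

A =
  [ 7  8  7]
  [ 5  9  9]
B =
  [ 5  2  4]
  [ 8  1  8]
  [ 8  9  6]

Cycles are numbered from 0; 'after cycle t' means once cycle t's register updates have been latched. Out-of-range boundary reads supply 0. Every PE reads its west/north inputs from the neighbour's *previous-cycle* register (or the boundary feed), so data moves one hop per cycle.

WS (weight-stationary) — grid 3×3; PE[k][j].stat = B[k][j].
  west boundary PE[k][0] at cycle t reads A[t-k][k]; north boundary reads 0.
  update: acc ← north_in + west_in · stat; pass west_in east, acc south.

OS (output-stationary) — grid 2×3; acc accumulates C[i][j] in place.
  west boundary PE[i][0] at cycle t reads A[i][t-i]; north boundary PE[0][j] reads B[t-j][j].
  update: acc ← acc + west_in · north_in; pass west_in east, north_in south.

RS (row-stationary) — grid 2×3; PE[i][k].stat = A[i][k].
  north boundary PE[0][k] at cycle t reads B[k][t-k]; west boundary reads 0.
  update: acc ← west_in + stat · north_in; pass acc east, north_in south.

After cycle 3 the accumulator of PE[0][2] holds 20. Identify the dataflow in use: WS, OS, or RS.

WS (3×3 grid), PE[0][2]:
  0: (0,2).acc=0  regs=<0,0>
  1: (0,2).acc=0  regs=<0,0>
  2: (0,2).acc=28  regs=<7,28>
  3: (0,2).acc=20  regs=<5,20>
OS (2×3 grid), PE[0][2]:
  0: (0,2).acc=0  regs=<0,0>
  1: (0,2).acc=0  regs=<0,0>
  2: (0,2).acc=28  regs=<7,4>
  3: (0,2).acc=92  regs=<8,8>
RS (2×3 grid), PE[0][2]:
  0: (0,2).acc=0  regs=<0,0>
  1: (0,2).acc=0  regs=<0,0>
  2: (0,2).acc=155  regs=<155,8>
  3: (0,2).acc=85  regs=<85,9>

dataflow = WS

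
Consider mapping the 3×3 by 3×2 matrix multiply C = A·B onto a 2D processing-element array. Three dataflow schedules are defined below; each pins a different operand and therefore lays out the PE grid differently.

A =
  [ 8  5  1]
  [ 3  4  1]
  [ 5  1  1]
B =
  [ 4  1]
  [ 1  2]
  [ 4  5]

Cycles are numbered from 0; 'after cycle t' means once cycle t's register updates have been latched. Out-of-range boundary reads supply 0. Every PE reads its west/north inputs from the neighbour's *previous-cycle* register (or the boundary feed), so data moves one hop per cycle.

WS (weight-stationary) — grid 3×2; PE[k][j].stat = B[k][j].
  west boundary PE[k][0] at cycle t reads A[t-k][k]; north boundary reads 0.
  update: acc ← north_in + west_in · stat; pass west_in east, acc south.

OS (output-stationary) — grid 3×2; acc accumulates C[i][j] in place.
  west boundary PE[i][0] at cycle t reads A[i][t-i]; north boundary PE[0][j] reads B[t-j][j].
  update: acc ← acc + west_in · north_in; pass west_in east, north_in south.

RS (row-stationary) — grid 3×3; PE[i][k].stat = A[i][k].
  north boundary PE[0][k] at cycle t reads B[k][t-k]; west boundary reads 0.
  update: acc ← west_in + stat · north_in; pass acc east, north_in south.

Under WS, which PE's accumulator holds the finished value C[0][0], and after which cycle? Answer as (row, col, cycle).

(row, col, cycle) = (2, 0, 2)

WS: C[0][0] accumulates in PE[2][0]:
  0: (2,0).acc=0  regs=<0,0>
  1: (2,0).acc=0  regs=<0,0>
  2: (2,0).acc=41  regs=<1,41>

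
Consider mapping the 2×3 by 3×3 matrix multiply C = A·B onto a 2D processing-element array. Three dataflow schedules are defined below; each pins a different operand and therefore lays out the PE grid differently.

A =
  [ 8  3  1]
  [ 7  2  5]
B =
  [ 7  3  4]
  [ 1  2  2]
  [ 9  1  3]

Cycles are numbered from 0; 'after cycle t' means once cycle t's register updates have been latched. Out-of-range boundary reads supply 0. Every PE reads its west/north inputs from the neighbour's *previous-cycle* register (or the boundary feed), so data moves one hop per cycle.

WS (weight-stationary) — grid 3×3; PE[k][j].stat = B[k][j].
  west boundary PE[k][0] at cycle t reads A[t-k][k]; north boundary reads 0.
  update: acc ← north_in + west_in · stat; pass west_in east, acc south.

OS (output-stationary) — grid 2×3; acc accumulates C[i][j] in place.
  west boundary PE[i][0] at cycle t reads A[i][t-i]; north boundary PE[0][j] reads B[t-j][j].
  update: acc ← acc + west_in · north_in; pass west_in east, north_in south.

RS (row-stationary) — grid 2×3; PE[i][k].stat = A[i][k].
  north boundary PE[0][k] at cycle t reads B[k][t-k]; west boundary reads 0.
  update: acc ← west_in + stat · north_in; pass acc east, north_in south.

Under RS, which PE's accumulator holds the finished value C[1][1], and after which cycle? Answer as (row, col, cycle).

RS: C[1][1] accumulates in PE[1][2]:
  step 0 · PE1,2: acc=0; fwd→0 fwd↓0
  step 1 · PE1,2: acc=0; fwd→0 fwd↓0
  step 2 · PE1,2: acc=0; fwd→0 fwd↓0
  step 3 · PE1,2: acc=96; fwd→96 fwd↓9
  step 4 · PE1,2: acc=30; fwd→30 fwd↓1

(row, col, cycle) = (1, 2, 4)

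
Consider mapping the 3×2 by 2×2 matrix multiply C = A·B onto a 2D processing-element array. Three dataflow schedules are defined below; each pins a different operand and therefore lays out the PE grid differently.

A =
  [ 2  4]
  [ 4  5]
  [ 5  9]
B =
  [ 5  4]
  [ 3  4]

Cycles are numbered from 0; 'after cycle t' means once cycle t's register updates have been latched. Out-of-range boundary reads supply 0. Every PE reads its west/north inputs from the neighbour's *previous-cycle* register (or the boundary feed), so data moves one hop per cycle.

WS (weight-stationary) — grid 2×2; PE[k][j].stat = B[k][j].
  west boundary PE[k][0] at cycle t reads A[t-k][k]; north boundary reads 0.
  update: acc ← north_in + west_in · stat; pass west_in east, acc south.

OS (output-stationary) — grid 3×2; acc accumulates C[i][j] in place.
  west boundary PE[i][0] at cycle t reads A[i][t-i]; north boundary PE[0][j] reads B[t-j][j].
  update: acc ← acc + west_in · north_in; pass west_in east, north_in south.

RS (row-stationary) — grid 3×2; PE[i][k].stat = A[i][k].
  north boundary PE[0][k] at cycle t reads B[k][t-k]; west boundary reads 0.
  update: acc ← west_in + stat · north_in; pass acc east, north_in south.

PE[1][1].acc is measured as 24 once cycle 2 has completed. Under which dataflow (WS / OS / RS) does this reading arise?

dataflow = WS

WS [2×2] PE[1][1] across cycles:
  cycle 0: PE[1][1] → acc 0, east 0, south 0
  cycle 1: PE[1][1] → acc 0, east 0, south 0
  cycle 2: PE[1][1] → acc 24, east 4, south 24
OS [3×2] PE[1][1] across cycles:
  cycle 0: PE[1][1] → acc 0, east 0, south 0
  cycle 1: PE[1][1] → acc 0, east 0, south 0
  cycle 2: PE[1][1] → acc 16, east 4, south 4
RS [3×2] PE[1][1] across cycles:
  cycle 0: PE[1][1] → acc 0, east 0, south 0
  cycle 1: PE[1][1] → acc 0, east 0, south 0
  cycle 2: PE[1][1] → acc 35, east 35, south 3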